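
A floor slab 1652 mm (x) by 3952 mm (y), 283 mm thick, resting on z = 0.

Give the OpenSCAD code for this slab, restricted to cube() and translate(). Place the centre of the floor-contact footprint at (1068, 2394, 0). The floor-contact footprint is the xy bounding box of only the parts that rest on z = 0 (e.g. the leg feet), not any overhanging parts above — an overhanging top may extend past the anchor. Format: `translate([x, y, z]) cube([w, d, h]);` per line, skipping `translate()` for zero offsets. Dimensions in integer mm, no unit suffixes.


translate([242, 418, 0]) cube([1652, 3952, 283]);


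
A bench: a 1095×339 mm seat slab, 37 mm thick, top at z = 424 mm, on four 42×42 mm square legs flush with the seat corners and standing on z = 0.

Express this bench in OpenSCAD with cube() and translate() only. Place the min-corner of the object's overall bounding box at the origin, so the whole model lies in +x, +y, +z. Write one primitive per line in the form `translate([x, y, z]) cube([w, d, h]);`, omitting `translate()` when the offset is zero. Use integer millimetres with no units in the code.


// leg_h = 424 − 37 = 387
translate([0, 0, 387]) cube([1095, 339, 37]);
cube([42, 42, 387]);
translate([0, 297, 0]) cube([42, 42, 387]);
translate([1053, 0, 0]) cube([42, 42, 387]);
translate([1053, 297, 0]) cube([42, 42, 387]);


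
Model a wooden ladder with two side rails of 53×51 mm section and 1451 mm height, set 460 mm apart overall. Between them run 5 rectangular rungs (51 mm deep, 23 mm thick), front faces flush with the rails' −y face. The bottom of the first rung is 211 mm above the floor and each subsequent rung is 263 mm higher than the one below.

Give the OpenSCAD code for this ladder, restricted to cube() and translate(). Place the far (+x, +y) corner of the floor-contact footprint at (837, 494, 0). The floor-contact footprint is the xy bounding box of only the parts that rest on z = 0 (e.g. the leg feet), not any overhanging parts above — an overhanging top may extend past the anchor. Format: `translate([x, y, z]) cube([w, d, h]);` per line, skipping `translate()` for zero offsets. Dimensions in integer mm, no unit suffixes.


translate([377, 443, 0]) cube([53, 51, 1451]);
translate([784, 443, 0]) cube([53, 51, 1451]);
translate([430, 443, 211]) cube([354, 51, 23]);
translate([430, 443, 474]) cube([354, 51, 23]);
translate([430, 443, 737]) cube([354, 51, 23]);
translate([430, 443, 1000]) cube([354, 51, 23]);
translate([430, 443, 1263]) cube([354, 51, 23]);


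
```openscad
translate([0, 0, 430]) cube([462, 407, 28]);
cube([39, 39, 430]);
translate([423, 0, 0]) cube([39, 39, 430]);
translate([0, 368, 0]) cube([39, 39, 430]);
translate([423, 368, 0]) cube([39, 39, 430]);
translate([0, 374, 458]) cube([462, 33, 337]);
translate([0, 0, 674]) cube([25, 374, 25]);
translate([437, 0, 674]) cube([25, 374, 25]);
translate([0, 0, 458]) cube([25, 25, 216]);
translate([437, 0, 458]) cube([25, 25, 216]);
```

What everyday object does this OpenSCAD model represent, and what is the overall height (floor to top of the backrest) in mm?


A chair. The overall height is 795 mm.

A slab on four corner posts with a tall panel at the back — a chair. The seat slab sits at z = 430 with thickness 28, and the 337 mm backrest starts at the seat top, so the overall height is 430 + 28 + 337 = 795 mm.


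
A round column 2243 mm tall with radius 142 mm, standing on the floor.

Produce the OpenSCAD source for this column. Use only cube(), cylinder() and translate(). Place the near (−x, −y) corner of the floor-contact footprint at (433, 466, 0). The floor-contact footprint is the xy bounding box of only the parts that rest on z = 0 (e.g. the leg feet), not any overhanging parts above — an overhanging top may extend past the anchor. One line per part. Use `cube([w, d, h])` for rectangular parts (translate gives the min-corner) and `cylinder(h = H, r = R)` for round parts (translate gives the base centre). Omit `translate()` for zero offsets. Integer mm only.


translate([575, 608, 0]) cylinder(h = 2243, r = 142);


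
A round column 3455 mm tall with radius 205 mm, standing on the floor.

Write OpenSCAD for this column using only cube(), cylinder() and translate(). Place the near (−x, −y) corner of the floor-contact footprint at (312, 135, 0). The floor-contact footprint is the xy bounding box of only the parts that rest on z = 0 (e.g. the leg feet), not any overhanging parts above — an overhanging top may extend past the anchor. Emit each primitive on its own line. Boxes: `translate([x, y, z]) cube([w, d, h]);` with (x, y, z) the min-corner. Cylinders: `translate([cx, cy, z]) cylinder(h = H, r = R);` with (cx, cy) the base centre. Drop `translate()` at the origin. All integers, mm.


translate([517, 340, 0]) cylinder(h = 3455, r = 205);


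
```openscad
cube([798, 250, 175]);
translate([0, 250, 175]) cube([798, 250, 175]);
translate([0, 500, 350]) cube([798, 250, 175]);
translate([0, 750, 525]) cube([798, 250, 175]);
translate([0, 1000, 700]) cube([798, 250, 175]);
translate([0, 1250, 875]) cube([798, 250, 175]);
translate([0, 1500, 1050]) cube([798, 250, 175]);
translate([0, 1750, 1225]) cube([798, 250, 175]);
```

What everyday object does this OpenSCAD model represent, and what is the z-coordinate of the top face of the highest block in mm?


A staircase. The total rise is 1400 mm.

8 identical blocks, each offset up and back from the previous — a staircase. Each step is 175 mm tall and there are 8 of them, so the total rise is 8 × 175 = 1400 mm.


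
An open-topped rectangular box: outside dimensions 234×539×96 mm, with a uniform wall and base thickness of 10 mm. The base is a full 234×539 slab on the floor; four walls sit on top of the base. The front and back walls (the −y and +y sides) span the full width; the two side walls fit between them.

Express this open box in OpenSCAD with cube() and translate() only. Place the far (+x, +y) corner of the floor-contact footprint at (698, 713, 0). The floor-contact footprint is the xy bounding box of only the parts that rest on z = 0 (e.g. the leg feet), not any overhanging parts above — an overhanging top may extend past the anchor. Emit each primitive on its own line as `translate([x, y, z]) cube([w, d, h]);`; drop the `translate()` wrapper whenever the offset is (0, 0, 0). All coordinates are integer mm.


translate([464, 174, 0]) cube([234, 539, 10]);
translate([464, 174, 10]) cube([234, 10, 86]);
translate([464, 703, 10]) cube([234, 10, 86]);
translate([464, 184, 10]) cube([10, 519, 86]);
translate([688, 184, 10]) cube([10, 519, 86]);


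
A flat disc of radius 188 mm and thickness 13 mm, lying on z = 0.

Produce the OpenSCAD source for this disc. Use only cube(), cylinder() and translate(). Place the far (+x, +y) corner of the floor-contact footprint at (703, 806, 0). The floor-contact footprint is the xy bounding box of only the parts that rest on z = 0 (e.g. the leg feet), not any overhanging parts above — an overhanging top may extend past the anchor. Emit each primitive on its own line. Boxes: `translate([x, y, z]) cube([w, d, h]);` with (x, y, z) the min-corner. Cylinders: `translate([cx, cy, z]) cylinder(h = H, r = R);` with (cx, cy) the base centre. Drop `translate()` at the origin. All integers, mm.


translate([515, 618, 0]) cylinder(h = 13, r = 188);


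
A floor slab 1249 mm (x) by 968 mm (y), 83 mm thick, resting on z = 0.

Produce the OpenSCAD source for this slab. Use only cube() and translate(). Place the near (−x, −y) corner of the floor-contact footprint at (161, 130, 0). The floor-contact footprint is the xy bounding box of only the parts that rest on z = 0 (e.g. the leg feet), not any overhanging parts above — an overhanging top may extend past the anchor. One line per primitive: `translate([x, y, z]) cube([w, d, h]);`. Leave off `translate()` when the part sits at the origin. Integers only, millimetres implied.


translate([161, 130, 0]) cube([1249, 968, 83]);


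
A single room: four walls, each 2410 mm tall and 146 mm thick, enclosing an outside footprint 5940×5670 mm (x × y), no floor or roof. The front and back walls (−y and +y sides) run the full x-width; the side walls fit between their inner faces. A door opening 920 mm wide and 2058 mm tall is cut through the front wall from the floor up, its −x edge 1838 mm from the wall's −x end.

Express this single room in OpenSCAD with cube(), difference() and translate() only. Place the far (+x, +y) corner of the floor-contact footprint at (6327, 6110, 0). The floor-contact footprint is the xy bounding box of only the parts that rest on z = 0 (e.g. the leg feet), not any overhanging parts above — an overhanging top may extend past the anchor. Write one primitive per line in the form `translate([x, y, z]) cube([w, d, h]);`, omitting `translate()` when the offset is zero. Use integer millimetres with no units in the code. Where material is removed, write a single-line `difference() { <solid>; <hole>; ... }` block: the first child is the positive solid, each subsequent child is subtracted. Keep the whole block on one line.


difference() { translate([387, 440, 0]) cube([5940, 146, 2410]); translate([2225, 440, 0]) cube([920, 146, 2058]); }
translate([387, 5964, 0]) cube([5940, 146, 2410]);
translate([387, 586, 0]) cube([146, 5378, 2410]);
translate([6181, 586, 0]) cube([146, 5378, 2410]);


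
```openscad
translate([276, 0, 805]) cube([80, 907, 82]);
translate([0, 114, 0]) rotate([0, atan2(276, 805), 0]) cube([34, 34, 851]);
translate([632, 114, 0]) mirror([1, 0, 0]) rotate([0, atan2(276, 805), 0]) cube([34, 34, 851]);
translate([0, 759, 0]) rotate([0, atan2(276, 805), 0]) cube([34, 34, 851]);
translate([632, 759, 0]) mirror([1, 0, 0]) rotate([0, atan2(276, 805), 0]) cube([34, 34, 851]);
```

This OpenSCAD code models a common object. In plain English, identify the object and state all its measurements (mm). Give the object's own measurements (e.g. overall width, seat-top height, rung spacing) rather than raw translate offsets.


A sawhorse. A 80×907×82 mm beam (x, y, z) sits on two A-frame leg pairs. Each pair is two raked legs of 34×34 mm section (34 mm along y) splaying symmetrically in x. Each leg rises 805 mm vertically over 276 mm of horizontal reach and is 851 mm long along its own axis. Every leg's outer bottom edge rests on the floor and its outer top edge meets a bottom edge of the beam — the left legs (tilting toward +x) meet the beam's −x bottom edge, the right legs (their mirror images, tilting toward −x) meet its +x bottom edge — so the leg tops tuck under the beam, the beam's underside is 805 mm above the floor, and the feet are 632 mm apart outside-to-outside with the beam centred between them. The two leg pairs are set in 114 mm from either end of the beam.


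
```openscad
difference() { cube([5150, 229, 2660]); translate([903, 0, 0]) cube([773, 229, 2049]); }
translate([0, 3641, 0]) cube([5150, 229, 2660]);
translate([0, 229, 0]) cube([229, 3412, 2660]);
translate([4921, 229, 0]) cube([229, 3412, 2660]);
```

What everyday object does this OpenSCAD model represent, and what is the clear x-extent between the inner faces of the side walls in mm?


A single room. The interior width is 4692 mm.

Four walls enclosing a rectangle with a door in the front wall — a room. Outside width 5150 minus two 229 mm walls gives 4692 mm.


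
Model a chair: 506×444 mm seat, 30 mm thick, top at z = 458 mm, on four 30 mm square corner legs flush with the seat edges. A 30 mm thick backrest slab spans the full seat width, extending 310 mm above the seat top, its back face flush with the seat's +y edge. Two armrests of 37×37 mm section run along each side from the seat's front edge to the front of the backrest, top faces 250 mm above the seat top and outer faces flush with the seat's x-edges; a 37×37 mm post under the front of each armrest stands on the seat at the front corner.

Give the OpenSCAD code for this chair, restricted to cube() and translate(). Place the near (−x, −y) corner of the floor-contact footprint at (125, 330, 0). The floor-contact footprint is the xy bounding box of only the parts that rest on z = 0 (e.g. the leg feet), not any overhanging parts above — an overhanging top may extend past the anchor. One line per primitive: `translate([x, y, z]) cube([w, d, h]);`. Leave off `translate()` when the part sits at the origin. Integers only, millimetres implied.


// leg_h = 458 - 30 = 428
// arm post h = 250 - 37 = 213
translate([125, 330, 428]) cube([506, 444, 30]);
translate([125, 330, 0]) cube([30, 30, 428]);
translate([601, 330, 0]) cube([30, 30, 428]);
translate([125, 744, 0]) cube([30, 30, 428]);
translate([601, 744, 0]) cube([30, 30, 428]);
translate([125, 744, 458]) cube([506, 30, 310]);
translate([125, 330, 671]) cube([37, 414, 37]);
translate([594, 330, 671]) cube([37, 414, 37]);
translate([125, 330, 458]) cube([37, 37, 213]);
translate([594, 330, 458]) cube([37, 37, 213]);


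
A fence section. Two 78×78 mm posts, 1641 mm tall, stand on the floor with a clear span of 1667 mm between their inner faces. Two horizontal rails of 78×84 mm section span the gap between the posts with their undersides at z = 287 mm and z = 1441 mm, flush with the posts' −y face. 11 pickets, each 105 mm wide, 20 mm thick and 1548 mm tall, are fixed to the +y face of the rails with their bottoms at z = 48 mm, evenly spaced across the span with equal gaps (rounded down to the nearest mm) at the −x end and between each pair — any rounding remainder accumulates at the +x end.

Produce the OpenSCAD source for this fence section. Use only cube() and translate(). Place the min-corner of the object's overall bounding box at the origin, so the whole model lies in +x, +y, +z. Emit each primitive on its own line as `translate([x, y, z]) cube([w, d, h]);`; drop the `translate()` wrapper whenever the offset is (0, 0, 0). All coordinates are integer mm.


cube([78, 78, 1641]);
translate([1745, 0, 0]) cube([78, 78, 1641]);
translate([78, 0, 287]) cube([1667, 78, 84]);
translate([78, 0, 1441]) cube([1667, 78, 84]);
translate([120, 78, 48]) cube([105, 20, 1548]);
translate([267, 78, 48]) cube([105, 20, 1548]);
translate([414, 78, 48]) cube([105, 20, 1548]);
translate([561, 78, 48]) cube([105, 20, 1548]);
translate([708, 78, 48]) cube([105, 20, 1548]);
translate([855, 78, 48]) cube([105, 20, 1548]);
translate([1002, 78, 48]) cube([105, 20, 1548]);
translate([1149, 78, 48]) cube([105, 20, 1548]);
translate([1296, 78, 48]) cube([105, 20, 1548]);
translate([1443, 78, 48]) cube([105, 20, 1548]);
translate([1590, 78, 48]) cube([105, 20, 1548]);


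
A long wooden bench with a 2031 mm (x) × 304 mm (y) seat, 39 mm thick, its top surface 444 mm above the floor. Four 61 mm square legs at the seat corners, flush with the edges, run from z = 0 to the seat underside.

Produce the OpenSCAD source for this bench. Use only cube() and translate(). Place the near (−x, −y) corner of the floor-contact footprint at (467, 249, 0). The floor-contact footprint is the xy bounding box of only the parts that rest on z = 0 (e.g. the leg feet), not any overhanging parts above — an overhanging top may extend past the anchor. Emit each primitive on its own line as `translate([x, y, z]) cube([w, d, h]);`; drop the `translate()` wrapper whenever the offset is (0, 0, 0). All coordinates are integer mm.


// leg_h = 444 − 39 = 405
translate([467, 249, 405]) cube([2031, 304, 39]);
translate([467, 249, 0]) cube([61, 61, 405]);
translate([467, 492, 0]) cube([61, 61, 405]);
translate([2437, 249, 0]) cube([61, 61, 405]);
translate([2437, 492, 0]) cube([61, 61, 405]);


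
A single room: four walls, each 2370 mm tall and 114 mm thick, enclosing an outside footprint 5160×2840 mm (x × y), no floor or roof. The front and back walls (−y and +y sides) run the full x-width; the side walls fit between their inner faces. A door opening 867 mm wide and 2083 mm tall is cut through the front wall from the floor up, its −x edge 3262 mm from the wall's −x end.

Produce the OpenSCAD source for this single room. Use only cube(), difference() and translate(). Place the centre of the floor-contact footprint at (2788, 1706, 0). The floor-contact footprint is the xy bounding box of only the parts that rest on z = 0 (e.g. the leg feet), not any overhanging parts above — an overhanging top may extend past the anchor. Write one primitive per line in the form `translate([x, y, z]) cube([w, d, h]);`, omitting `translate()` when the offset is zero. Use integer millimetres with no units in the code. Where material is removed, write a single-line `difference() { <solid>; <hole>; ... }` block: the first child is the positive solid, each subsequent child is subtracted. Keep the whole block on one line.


difference() { translate([208, 286, 0]) cube([5160, 114, 2370]); translate([3470, 286, 0]) cube([867, 114, 2083]); }
translate([208, 3012, 0]) cube([5160, 114, 2370]);
translate([208, 400, 0]) cube([114, 2612, 2370]);
translate([5254, 400, 0]) cube([114, 2612, 2370]);


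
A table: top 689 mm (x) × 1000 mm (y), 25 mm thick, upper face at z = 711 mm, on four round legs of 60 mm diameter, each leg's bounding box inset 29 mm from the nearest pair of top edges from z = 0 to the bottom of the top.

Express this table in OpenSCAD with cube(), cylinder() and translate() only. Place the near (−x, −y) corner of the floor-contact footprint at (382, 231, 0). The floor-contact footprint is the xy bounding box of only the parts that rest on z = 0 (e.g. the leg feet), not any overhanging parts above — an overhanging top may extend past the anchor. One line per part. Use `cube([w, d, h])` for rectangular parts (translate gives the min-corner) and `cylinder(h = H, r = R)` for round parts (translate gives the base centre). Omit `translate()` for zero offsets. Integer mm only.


// leg_h = 711 - 25 = 686
translate([353, 202, 686]) cube([689, 1000, 25]);
translate([412, 261, 0]) cylinder(h = 686, r = 30);
translate([983, 261, 0]) cylinder(h = 686, r = 30);
translate([412, 1143, 0]) cylinder(h = 686, r = 30);
translate([983, 1143, 0]) cylinder(h = 686, r = 30);


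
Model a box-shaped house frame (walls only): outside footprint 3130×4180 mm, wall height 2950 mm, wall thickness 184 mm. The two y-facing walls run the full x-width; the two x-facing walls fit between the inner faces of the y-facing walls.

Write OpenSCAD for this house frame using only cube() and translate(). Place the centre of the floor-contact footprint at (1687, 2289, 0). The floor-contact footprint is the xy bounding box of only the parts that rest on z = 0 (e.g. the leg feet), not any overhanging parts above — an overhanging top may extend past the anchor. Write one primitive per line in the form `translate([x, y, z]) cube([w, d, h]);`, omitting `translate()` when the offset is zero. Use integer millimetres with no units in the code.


translate([122, 199, 0]) cube([3130, 184, 2950]);
translate([122, 4195, 0]) cube([3130, 184, 2950]);
translate([122, 383, 0]) cube([184, 3812, 2950]);
translate([3068, 383, 0]) cube([184, 3812, 2950]);


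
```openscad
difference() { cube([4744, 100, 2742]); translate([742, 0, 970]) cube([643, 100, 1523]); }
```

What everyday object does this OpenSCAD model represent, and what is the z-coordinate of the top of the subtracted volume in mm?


A wall with a window opening. The window head height is 2493 mm.

A wall with a rectangular opening subtracted — a window. Sill at z = 970, opening 1523 mm tall, so the head is at 970 + 1523 = 2493 mm.


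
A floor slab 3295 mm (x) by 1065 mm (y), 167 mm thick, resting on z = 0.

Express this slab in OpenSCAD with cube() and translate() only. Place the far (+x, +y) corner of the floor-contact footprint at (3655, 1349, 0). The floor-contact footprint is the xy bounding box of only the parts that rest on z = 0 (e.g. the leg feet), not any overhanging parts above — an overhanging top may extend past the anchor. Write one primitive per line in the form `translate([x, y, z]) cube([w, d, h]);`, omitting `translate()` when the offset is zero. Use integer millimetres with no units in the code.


translate([360, 284, 0]) cube([3295, 1065, 167]);


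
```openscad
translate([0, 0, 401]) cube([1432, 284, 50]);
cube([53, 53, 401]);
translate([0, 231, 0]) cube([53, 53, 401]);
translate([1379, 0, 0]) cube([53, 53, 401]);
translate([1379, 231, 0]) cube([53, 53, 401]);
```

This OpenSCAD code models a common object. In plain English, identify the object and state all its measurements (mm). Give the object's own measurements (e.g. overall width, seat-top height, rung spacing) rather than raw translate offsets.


A long wooden bench with a 1432 mm (x) × 284 mm (y) seat, 50 mm thick, its top surface 451 mm above the floor. Four 53 mm square legs at the seat corners, flush with the edges, run from z = 0 to the seat underside.


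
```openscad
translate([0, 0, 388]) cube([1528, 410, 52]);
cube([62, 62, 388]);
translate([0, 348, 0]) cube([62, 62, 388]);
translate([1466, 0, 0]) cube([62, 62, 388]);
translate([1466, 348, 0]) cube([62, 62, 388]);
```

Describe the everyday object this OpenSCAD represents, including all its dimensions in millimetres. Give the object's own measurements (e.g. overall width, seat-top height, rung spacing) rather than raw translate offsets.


A long wooden bench with a 1528 mm (x) × 410 mm (y) seat, 52 mm thick, its top surface 440 mm above the floor. Four 62 mm square legs at the seat corners, flush with the edges, run from z = 0 to the seat underside.


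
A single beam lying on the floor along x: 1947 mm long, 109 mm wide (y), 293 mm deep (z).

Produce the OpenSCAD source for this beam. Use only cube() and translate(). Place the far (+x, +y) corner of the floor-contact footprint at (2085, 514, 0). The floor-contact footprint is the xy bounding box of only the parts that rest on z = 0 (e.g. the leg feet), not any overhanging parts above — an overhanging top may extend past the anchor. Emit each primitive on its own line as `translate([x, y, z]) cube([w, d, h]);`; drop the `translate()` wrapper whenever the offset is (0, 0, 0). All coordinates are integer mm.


translate([138, 405, 0]) cube([1947, 109, 293]);


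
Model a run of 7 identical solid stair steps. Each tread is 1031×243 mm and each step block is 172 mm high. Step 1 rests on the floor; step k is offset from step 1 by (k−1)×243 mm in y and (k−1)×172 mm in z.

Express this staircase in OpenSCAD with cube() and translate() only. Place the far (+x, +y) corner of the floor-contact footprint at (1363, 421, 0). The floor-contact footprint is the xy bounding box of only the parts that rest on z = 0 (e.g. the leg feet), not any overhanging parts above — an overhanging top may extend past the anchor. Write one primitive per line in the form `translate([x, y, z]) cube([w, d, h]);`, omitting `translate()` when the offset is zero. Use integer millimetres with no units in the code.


translate([332, 178, 0]) cube([1031, 243, 172]);
translate([332, 421, 172]) cube([1031, 243, 172]);
translate([332, 664, 344]) cube([1031, 243, 172]);
translate([332, 907, 516]) cube([1031, 243, 172]);
translate([332, 1150, 688]) cube([1031, 243, 172]);
translate([332, 1393, 860]) cube([1031, 243, 172]);
translate([332, 1636, 1032]) cube([1031, 243, 172]);


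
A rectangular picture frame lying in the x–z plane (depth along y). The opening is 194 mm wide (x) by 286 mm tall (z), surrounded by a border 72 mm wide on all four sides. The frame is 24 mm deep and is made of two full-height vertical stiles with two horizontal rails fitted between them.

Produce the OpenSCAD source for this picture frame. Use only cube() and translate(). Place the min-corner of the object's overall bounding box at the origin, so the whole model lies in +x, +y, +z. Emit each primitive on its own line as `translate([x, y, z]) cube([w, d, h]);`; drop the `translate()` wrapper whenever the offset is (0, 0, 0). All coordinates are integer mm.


cube([72, 24, 430]);
translate([266, 0, 0]) cube([72, 24, 430]);
translate([72, 0, 0]) cube([194, 24, 72]);
translate([72, 0, 358]) cube([194, 24, 72]);


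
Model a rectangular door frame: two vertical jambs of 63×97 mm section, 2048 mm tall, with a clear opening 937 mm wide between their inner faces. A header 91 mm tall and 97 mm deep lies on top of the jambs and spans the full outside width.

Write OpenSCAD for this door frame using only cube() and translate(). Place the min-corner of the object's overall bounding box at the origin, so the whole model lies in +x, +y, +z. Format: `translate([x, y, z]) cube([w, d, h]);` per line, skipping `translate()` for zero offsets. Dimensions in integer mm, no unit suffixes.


cube([63, 97, 2048]);
translate([1000, 0, 0]) cube([63, 97, 2048]);
translate([0, 0, 2048]) cube([1063, 97, 91]);


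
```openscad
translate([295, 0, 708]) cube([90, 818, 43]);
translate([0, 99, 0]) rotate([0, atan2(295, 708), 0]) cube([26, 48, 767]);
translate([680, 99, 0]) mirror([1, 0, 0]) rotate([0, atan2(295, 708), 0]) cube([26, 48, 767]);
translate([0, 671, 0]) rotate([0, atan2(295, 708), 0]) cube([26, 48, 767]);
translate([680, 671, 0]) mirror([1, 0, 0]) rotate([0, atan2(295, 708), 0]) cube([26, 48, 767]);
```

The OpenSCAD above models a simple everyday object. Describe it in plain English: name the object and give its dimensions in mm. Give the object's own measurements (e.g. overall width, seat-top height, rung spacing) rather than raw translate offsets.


A sawhorse. A 90×818×43 mm beam (x, y, z) sits on two A-frame leg pairs. Each pair is two raked legs of 26×48 mm section (48 mm along y) splaying symmetrically in x. Each leg rises 708 mm vertically over 295 mm of horizontal reach and is 767 mm long along its own axis. Every leg's outer bottom edge rests on the floor and its outer top edge meets a bottom edge of the beam — the left legs (tilting toward +x) meet the beam's −x bottom edge, the right legs (their mirror images, tilting toward −x) meet its +x bottom edge — so the leg tops tuck under the beam, the beam's underside is 708 mm above the floor, and the feet are 680 mm apart outside-to-outside with the beam centred between them. The two leg pairs are set in 99 mm from either end of the beam.


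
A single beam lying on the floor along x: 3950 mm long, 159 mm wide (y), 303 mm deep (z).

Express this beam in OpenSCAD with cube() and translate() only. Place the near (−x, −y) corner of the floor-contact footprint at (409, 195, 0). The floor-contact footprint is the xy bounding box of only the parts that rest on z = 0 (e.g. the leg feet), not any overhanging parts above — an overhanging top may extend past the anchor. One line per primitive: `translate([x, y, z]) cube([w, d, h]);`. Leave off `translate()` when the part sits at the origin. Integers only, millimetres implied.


translate([409, 195, 0]) cube([3950, 159, 303]);


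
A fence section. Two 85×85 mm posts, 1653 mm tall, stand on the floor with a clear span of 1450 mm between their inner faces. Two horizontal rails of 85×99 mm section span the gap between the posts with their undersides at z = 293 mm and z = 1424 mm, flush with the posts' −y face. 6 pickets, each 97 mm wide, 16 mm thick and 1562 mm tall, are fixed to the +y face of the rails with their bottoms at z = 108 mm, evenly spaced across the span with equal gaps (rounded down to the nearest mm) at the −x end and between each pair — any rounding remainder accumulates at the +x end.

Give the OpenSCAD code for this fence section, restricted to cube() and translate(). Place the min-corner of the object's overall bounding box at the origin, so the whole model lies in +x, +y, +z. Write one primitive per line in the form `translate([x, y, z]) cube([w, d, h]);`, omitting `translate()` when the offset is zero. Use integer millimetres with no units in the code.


cube([85, 85, 1653]);
translate([1535, 0, 0]) cube([85, 85, 1653]);
translate([85, 0, 293]) cube([1450, 85, 99]);
translate([85, 0, 1424]) cube([1450, 85, 99]);
translate([209, 85, 108]) cube([97, 16, 1562]);
translate([430, 85, 108]) cube([97, 16, 1562]);
translate([651, 85, 108]) cube([97, 16, 1562]);
translate([872, 85, 108]) cube([97, 16, 1562]);
translate([1093, 85, 108]) cube([97, 16, 1562]);
translate([1314, 85, 108]) cube([97, 16, 1562]);


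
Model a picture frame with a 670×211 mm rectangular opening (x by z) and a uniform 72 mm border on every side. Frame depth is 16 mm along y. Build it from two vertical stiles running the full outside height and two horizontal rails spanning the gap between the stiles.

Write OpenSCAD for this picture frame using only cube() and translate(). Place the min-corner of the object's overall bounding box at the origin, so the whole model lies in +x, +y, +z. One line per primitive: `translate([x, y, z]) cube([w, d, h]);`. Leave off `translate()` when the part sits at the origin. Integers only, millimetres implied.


cube([72, 16, 355]);
translate([742, 0, 0]) cube([72, 16, 355]);
translate([72, 0, 0]) cube([670, 16, 72]);
translate([72, 0, 283]) cube([670, 16, 72]);


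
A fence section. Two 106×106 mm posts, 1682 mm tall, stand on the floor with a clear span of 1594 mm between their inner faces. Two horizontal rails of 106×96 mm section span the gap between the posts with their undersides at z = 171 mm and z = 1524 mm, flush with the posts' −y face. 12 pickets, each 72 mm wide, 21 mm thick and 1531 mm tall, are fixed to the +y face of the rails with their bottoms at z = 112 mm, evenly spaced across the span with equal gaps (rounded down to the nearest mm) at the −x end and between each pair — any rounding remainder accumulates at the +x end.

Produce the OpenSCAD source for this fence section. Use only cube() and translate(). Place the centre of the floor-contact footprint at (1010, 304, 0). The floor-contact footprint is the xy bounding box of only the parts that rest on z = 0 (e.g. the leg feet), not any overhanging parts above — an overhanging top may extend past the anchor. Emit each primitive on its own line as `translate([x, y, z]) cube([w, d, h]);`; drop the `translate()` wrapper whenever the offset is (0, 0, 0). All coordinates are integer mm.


translate([107, 251, 0]) cube([106, 106, 1682]);
translate([1807, 251, 0]) cube([106, 106, 1682]);
translate([213, 251, 171]) cube([1594, 106, 96]);
translate([213, 251, 1524]) cube([1594, 106, 96]);
translate([269, 357, 112]) cube([72, 21, 1531]);
translate([397, 357, 112]) cube([72, 21, 1531]);
translate([525, 357, 112]) cube([72, 21, 1531]);
translate([653, 357, 112]) cube([72, 21, 1531]);
translate([781, 357, 112]) cube([72, 21, 1531]);
translate([909, 357, 112]) cube([72, 21, 1531]);
translate([1037, 357, 112]) cube([72, 21, 1531]);
translate([1165, 357, 112]) cube([72, 21, 1531]);
translate([1293, 357, 112]) cube([72, 21, 1531]);
translate([1421, 357, 112]) cube([72, 21, 1531]);
translate([1549, 357, 112]) cube([72, 21, 1531]);
translate([1677, 357, 112]) cube([72, 21, 1531]);


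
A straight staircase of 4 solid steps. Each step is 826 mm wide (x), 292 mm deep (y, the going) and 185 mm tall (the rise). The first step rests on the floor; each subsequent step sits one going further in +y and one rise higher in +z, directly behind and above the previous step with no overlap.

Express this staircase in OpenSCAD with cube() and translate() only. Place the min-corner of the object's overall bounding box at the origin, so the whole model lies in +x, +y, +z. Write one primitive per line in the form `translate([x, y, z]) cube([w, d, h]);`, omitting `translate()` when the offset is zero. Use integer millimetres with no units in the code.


cube([826, 292, 185]);
translate([0, 292, 185]) cube([826, 292, 185]);
translate([0, 584, 370]) cube([826, 292, 185]);
translate([0, 876, 555]) cube([826, 292, 185]);


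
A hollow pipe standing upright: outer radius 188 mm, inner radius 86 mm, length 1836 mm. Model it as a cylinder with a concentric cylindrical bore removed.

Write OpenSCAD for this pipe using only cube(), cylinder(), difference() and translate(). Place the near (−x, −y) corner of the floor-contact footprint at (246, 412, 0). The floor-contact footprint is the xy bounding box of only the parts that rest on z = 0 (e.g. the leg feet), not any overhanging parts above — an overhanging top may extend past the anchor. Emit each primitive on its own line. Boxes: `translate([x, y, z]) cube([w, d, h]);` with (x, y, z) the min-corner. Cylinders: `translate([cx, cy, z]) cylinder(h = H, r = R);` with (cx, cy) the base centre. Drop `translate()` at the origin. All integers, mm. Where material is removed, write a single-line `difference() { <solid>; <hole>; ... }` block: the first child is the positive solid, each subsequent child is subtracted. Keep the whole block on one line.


difference() { translate([434, 600, 0]) cylinder(h = 1836, r = 188); translate([434, 600, 0]) cylinder(h = 1836, r = 86); }


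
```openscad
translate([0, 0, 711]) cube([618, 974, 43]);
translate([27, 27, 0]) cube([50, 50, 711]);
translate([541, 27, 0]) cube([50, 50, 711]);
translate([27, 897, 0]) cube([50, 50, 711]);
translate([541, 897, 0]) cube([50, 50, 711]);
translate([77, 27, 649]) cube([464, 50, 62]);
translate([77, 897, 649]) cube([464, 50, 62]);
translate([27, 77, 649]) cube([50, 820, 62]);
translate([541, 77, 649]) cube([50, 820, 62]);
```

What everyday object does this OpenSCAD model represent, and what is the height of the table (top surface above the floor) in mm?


A table. The table height is 754 mm.

A 618×974×43 slab sits at z = 711 on four 50 mm square posts — a table. The top surface is at 711 + 43 = 754 mm.


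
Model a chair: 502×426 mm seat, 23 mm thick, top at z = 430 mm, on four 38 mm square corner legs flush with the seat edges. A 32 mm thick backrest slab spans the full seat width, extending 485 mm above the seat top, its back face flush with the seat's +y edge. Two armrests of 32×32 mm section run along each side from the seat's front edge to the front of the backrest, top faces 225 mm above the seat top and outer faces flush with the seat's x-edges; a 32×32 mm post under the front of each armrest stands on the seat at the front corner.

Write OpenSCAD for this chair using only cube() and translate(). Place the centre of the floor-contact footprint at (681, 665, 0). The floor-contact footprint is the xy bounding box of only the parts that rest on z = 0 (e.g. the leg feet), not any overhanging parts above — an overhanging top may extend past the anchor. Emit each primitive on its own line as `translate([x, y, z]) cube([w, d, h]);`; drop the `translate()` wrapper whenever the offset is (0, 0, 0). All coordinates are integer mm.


translate([430, 452, 407]) cube([502, 426, 23]);
translate([430, 452, 0]) cube([38, 38, 407]);
translate([894, 452, 0]) cube([38, 38, 407]);
translate([430, 840, 0]) cube([38, 38, 407]);
translate([894, 840, 0]) cube([38, 38, 407]);
translate([430, 846, 430]) cube([502, 32, 485]);
translate([430, 452, 623]) cube([32, 394, 32]);
translate([900, 452, 623]) cube([32, 394, 32]);
translate([430, 452, 430]) cube([32, 32, 193]);
translate([900, 452, 430]) cube([32, 32, 193]);


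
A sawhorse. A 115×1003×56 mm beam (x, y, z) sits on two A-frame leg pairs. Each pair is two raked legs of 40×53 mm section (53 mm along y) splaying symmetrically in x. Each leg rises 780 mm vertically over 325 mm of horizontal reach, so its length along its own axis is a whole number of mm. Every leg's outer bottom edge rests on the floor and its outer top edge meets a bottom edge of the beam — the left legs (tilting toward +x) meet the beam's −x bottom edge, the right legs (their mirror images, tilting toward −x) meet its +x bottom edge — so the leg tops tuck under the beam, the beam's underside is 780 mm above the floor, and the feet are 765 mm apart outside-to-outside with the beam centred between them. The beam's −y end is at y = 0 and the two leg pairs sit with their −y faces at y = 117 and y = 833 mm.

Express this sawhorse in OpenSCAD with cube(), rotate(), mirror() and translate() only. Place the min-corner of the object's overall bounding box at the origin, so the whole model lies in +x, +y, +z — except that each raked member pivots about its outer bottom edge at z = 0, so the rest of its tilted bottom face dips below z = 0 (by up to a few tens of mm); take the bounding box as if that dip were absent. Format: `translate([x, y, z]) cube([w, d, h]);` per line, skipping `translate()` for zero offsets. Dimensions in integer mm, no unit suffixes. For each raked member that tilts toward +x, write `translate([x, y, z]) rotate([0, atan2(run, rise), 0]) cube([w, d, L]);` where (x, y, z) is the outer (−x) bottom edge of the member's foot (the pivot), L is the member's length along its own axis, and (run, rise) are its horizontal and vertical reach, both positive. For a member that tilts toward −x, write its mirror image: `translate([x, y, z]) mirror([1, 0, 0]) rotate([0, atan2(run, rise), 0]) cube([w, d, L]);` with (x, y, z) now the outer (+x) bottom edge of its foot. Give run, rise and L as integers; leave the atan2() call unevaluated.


translate([325, 0, 780]) cube([115, 1003, 56]);
translate([0, 117, 0]) rotate([0, atan2(325, 780), 0]) cube([40, 53, 845]);
translate([765, 117, 0]) mirror([1, 0, 0]) rotate([0, atan2(325, 780), 0]) cube([40, 53, 845]);
translate([0, 833, 0]) rotate([0, atan2(325, 780), 0]) cube([40, 53, 845]);
translate([765, 833, 0]) mirror([1, 0, 0]) rotate([0, atan2(325, 780), 0]) cube([40, 53, 845]);


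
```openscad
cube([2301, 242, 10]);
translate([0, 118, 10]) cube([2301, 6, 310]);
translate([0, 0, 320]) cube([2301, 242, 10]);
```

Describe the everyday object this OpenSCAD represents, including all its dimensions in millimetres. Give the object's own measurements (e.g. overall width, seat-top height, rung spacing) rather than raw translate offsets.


An I-beam lying along x, 2301 mm long. Overall section height 330 mm. Two flanges 242 mm wide (y) and 10 mm thick, one on the floor and one at the top; a web 6 mm thick runs between them, centred on the flange width.


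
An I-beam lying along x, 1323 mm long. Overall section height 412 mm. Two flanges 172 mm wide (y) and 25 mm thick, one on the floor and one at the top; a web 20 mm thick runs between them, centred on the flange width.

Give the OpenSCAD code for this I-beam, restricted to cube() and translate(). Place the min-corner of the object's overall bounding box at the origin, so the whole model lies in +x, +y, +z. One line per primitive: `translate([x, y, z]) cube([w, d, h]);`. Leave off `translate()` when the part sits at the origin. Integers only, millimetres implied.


cube([1323, 172, 25]);
translate([0, 76, 25]) cube([1323, 20, 362]);
translate([0, 0, 387]) cube([1323, 172, 25]);


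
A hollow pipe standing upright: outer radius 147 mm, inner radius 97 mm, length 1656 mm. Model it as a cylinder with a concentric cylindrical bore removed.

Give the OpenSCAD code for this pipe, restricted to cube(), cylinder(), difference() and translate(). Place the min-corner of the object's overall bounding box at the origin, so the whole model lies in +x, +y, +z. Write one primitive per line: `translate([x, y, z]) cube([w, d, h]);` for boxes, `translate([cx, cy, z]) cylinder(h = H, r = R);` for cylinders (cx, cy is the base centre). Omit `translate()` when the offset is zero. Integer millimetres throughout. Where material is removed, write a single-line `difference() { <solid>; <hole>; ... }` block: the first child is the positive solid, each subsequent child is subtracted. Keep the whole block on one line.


difference() { translate([147, 147, 0]) cylinder(h = 1656, r = 147); translate([147, 147, 0]) cylinder(h = 1656, r = 97); }


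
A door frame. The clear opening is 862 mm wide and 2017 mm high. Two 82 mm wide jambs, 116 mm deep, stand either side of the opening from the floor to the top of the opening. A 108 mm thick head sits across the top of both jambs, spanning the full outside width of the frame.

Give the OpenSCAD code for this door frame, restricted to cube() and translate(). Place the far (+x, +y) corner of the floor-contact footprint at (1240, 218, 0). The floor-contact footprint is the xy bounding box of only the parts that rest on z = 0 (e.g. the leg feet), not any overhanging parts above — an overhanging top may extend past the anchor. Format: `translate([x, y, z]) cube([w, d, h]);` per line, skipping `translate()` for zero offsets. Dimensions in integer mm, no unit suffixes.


translate([214, 102, 0]) cube([82, 116, 2017]);
translate([1158, 102, 0]) cube([82, 116, 2017]);
translate([214, 102, 2017]) cube([1026, 116, 108]);
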